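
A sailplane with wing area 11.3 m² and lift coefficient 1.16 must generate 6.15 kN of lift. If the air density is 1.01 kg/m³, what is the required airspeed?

v = 30.5 m/s

L = ½ρv²S·CL ⇒ v = √(2L/(ρ·S·CL))
v = √(2 × 6150 / (1.01 × 11.3 × 1.16)) = √929.1 = 30.5 m/s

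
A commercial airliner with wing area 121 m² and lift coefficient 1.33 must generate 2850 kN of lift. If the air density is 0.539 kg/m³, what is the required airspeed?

L = ½ρv²S·CL ⇒ v = √(2L/(ρ·S·CL))
v = √(2 × 2.85×10^6 / (0.539 × 121 × 1.33)) = √65710 = 256 m/s

v = 256 m/s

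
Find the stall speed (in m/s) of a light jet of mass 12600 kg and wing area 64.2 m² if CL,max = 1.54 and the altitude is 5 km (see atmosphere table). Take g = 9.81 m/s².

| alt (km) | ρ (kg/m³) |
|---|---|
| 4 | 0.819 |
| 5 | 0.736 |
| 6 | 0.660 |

V_stall = 58.3 m/s

At 5 km, from the table: ρ = 0.736 kg/m³.
Stall occurs when L = W at CL,max. W = mg = 12600 × 9.81 = 1.236×10^5 N.
V_stall = √(2W/(ρ·S·CL,max)) = √(2 × 1.236×10^5 / (0.736 × 64.2 × 1.54))
V_stall = √3397 = 58.3 m/s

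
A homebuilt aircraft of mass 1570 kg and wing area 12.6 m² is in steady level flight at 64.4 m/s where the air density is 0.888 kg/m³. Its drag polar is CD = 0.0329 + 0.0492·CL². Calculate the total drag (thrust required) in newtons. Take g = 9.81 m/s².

D = 1270 N

In steady level flight, lift balances weight: W = mg = 1570 × 9.81 = 15402 N.
Dynamic pressure q = 0.5 × 0.888 × 64.4² = 1841 Pa.
CL = 2W/(ρv²S) = 2×15402/(0.888×64.4²×12.6) = 0.6638.
CD = 0.0329 + 0.0492 × 0.6638² = 0.05458.
D = q·S·CD = 1841 × 12.6 × 0.05458 = 1266 N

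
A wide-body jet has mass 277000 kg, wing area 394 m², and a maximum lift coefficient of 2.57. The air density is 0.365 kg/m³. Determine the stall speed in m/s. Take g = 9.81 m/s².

V_stall = 121 m/s

Weight W = mg = 277000 × 9.81 = 2.717×10^6 N.
From L = ½ρV²S·CL,max = W: V_stall = √(2W/(ρSCL,max)) = √(2·2.717×10^6/(0.365·394·2.57))
V_stall = √14700 = 121 m/s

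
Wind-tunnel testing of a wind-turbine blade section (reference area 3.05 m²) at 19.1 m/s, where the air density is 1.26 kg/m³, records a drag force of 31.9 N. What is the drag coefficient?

CD = 0.0455

From D = ½ρv²S·CD, rearranging gives CD = 2D/(ρv²S).
CD = 2 × 31.9 / (1.26 × 19.1² × 3.05) = 0.0455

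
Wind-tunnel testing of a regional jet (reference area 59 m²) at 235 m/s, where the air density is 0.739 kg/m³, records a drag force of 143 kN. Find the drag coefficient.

CD = 0.119

From D = ½ρv²S·CD, rearranging gives CD = 2D/(ρv²S).
CD = 2 × 1.43×10^5 / (0.739 × 235² × 59) = 0.119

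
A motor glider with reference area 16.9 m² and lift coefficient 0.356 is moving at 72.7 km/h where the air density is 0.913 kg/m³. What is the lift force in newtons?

L = 1120 N

Convert speed: v = 72.7 km/h ÷ 3.6 = 20.19 m/s.
L = ½ρv²S·CL = ½ × 0.913 × 20.19² × 16.9 × 0.356 = 1120 N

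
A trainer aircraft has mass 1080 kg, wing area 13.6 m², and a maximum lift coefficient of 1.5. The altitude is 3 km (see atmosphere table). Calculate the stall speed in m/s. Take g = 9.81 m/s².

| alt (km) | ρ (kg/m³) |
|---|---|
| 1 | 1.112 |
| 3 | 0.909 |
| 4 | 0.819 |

At 3 km, from the table: ρ = 0.909 kg/m³.
At stall, lift equals weight: L = W = m·g = 1080 × 9.81 = 10590 N.
V_stall = √(2W/(ρ·S·CL,max)) = √(2 × 10590 / (0.909 × 13.6 × 1.5))
V_stall = √1143 = 33.8 m/s

V_stall = 33.8 m/s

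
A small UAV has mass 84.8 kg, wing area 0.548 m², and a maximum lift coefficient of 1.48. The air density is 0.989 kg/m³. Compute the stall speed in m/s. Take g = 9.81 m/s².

V_stall = 45.5 m/s

Weight W = mg = 84.8 × 9.81 = 831.9 N.
From L = ½ρV²S·CL,max = W: V_stall = √(2W/(ρSCL,max)) = √(2·831.9/(0.989·0.548·1.48))
V_stall = √2074 = 45.5 m/s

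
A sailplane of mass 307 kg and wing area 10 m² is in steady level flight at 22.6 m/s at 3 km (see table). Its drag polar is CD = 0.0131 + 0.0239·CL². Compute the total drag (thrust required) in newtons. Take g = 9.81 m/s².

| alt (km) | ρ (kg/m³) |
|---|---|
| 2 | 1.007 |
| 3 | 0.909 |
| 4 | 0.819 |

At 3 km, from the table: ρ = 0.909 kg/m³.
Weight W = mg = 307 × 9.81 = 3011.7 N; in level flight L = W.
q = ½ρv² = ½ × 0.909 × 22.6² = 232.1 Pa.
CL = W/(q·S) = 3011.7 / (232.1 × 10) = 1.297.
CD = 0.0131 + 0.0239 × 1.297² = 0.05333.
D = q·S·CD = 232.1 × 10 × 0.05333 = 123.8 N

D = 124 N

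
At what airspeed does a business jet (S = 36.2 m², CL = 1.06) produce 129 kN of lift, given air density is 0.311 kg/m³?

v = 147 m/s

L = ½ρv²S·CL ⇒ v = √(2L/(ρ·S·CL))
v = √(2 × 1.29×10^5 / (0.311 × 36.2 × 1.06)) = √21620 = 147 m/s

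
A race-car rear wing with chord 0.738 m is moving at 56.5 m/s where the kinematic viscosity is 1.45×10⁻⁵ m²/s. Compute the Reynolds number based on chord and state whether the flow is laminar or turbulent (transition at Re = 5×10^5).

Re = 2.88×10^6 (turbulent)

Re = v·c/ν = 56.5 × 0.738 / (1.45×10⁻⁵) = 2.88×10^6
Since 2.88×10^6 > 5×10^5, the flow is turbulent.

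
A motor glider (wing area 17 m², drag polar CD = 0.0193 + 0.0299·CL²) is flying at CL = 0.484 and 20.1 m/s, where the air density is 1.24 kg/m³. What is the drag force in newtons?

D = 112 N

CD = 0.0193 + 0.0299 × 0.484² = 0.0263
D = ½ρv²S·CD = ½ × 1.24 × 20.1² × 17 × 0.0263 = 112 N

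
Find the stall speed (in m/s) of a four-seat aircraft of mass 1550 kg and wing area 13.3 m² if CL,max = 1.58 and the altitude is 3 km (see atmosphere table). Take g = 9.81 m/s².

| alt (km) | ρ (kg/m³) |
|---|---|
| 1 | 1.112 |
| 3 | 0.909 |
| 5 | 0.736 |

At 3 km, from the table: ρ = 0.909 kg/m³.
Stall occurs when L = W at CL,max. W = mg = 1550 × 9.81 = 15210 N.
From L = ½ρV²S·CL,max = W: V_stall = √(2W/(ρSCL,max)) = √(2·15210/(0.909·13.3·1.58))
V_stall = √1592 = 39.9 m/s

V_stall = 39.9 m/s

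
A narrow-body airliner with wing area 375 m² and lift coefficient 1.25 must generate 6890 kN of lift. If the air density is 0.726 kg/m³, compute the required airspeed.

v = 201 m/s

L = ½ρv²S·CL ⇒ v = √(2L/(ρ·S·CL))
v = √(2 × 6.89×10^6 / (0.726 × 375 × 1.25)) = √40490 = 201 m/s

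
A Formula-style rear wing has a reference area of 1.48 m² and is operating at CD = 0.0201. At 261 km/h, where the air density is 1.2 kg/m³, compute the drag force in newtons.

Convert speed: v = 261 km/h ÷ 3.6 = 72.5 m/s.
Dynamic pressure q = ½ρv² = ½ × 1.2 × 72.5² = 3154 Pa.
D = q·S·CD = 3154 × 1.48 × 0.0201 = 93.8 N

D = 93.8 N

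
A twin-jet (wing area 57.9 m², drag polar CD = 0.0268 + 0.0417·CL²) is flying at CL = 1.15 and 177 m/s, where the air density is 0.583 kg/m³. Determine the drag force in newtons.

D = 43300 N

CD = 0.0268 + 0.0417 × 1.15² = 0.08195
D = ½ρv²S·CD = ½ × 0.583 × 177² × 57.9 × 0.08195 = 43300 N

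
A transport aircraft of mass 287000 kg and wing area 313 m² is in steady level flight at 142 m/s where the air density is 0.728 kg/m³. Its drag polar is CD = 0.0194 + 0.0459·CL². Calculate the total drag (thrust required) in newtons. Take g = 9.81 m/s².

Level flight ⇒ L = W = m·g = 287000 × 9.81 = 2.8155×10^6 N.
q = ½ρv² = ½ × 0.728 × 142² = 7340 Pa.
Required CL = L/(qS) = 2.8155×10^6/(7340·313) = 1.226.
CD = 0.0194 + 0.0459 × 1.226² = 0.08834.
D = q·S·CD = 7340 × 313 × 0.08834 = 2.029×10^5 N

D = 2.03×10^5 N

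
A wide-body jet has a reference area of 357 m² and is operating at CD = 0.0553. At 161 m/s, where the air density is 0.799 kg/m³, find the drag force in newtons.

D = 2.04×10^5 N

Dynamic pressure q = ½ρv² = ½ × 0.799 × 161² = 10360 Pa.
D = q·S·CD = 10360 × 357 × 0.0553 = 2.04×10^5 N ≈ 204 kN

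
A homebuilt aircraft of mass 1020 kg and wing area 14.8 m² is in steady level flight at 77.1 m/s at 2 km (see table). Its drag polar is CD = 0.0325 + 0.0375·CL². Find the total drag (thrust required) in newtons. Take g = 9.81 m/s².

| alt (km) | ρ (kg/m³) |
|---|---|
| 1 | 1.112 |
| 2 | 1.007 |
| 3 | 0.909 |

D = 1520 N

At 2 km, from the table: ρ = 1.007 kg/m³.
Weight W = mg = 1020 × 9.81 = 10006 N; in level flight L = W.
q = ½ρv² = ½ × 1.007 × 77.1² = 2993 Pa.
CL = W/(q·S) = 10006 / (2993 × 14.8) = 0.2259.
CD = 0.0325 + 0.0375 × 0.2259² = 0.03441.
D = q·S·CD = 2993 × 14.8 × 0.03441 = 1524 N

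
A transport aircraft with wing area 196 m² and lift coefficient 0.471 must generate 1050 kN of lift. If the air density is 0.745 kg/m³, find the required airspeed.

L = ½ρv²S·CL ⇒ v = √(2L/(ρ·S·CL))
v = √(2 × 1.05×10^6 / (0.745 × 196 × 0.471)) = √30530 = 175 m/s

v = 175 m/s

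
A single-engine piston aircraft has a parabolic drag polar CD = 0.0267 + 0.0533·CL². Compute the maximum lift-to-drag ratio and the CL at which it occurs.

(L/D)max = 13.3, at CL = 0.708

For CD = CD0 + K·CL², (L/D)max occurs at CL* = √(CD0/K) and equals 1/(2√(K·CD0)).
(L/D)max = 1/(2√(0.0533 × 0.0267)) = 1/(2 × 0.03772) = 13.3
CL* = √(0.0267/0.0533) = 0.708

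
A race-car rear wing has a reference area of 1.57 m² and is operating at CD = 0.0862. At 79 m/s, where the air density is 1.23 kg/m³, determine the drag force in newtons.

D = 519 N

Dynamic pressure q = ½ρv² = ½ × 1.23 × 79² = 3838 Pa.
D = q·S·CD = 3838 × 1.57 × 0.0862 = 519 N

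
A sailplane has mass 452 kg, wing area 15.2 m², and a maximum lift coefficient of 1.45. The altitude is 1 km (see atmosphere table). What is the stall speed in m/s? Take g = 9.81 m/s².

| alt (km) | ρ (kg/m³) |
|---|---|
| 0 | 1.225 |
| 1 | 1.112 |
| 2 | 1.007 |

At 1 km, from the table: ρ = 1.112 kg/m³.
Weight W = mg = 452 × 9.81 = 4434 N.
V_stall = √(2W/(ρ·S·CL,max)) = √(2 × 4434 / (1.112 × 15.2 × 1.45))
V_stall = √361.8 = 19 m/s

V_stall = 19 m/s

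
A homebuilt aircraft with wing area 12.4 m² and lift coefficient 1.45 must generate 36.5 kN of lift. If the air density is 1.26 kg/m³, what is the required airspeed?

L = ½ρv²S·CL ⇒ v = √(2L/(ρ·S·CL))
v = √(2 × 36500 / (1.26 × 12.4 × 1.45)) = √3222 = 56.8 m/s

v = 56.8 m/s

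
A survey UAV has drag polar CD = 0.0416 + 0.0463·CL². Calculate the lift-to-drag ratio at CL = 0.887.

L/D = 11.4

CD = 0.0416 + 0.0463 × 0.887² = 0.07803
L/D = CL/CD = 0.887 / 0.07803 = 11.4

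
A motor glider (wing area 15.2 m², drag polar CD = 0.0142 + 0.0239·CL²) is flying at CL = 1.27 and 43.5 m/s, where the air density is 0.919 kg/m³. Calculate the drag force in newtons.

CD = 0.0142 + 0.0239 × 1.27² = 0.05275
D = ½ρv²S·CD = ½ × 0.919 × 43.5² × 15.2 × 0.05275 = 697 N

D = 697 N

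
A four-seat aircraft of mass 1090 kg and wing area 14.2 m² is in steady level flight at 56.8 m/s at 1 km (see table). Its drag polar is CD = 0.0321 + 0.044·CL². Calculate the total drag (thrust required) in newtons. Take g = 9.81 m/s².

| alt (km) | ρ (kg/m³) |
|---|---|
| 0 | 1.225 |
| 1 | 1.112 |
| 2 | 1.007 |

D = 1020 N

At 1 km, from the table: ρ = 1.112 kg/m³.
Weight W = mg = 1090 × 9.81 = 10693 N; in level flight L = W.
Dynamic pressure q = 0.5 × 1.112 × 56.8² = 1794 Pa.
Required CL = L/(qS) = 10693/(1794·14.2) = 0.4198.
CD = 0.0321 + 0.044 × 0.4198² = 0.03985.
D = q·S·CD = 1794 × 14.2 × 0.03985 = 1015 N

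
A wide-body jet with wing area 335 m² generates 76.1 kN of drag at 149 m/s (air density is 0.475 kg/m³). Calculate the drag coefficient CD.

CD = 0.0431

From D = ½ρv²S·CD, rearranging gives CD = 2D/(ρv²S).
CD = 2 × 76100 / (0.475 × 149² × 335) = 0.0431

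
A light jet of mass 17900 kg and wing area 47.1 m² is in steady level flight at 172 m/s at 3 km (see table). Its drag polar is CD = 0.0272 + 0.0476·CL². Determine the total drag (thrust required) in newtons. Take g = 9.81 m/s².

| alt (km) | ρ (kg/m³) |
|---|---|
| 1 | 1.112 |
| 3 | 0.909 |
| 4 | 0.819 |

At 3 km, from the table: ρ = 0.909 kg/m³.
Weight W = mg = 17900 × 9.81 = 1.756×10^5 N; in level flight L = W.
q = ½ρv² = ½ × 0.909 × 172² = 13450 Pa.
CL = 2W/(ρv²S) = 2×1.756×10^5/(0.909×172²×47.1) = 0.2773.
CD = 0.0272 + 0.0476 × 0.2773² = 0.03086.
D = q·S·CD = 13450 × 47.1 × 0.03086 = 19540 N

D = 19500 N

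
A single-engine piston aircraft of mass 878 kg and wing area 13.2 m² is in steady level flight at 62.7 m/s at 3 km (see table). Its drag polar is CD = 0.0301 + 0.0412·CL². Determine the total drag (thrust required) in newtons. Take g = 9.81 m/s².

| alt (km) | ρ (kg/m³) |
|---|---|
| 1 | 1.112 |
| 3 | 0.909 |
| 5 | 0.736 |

D = 840 N

At 3 km, from the table: ρ = 0.909 kg/m³.
Weight W = mg = 878 × 9.81 = 8613.2 N; in level flight L = W.
q = ½ρv² = ½ × 0.909 × 62.7² = 1787 Pa.
CL = W/(q·S) = 8613.2 / (1787 × 13.2) = 0.3652.
CD = 0.0301 + 0.0412 × 0.3652² = 0.03559.
D = q·S·CD = 1787 × 13.2 × 0.03559 = 839.5 N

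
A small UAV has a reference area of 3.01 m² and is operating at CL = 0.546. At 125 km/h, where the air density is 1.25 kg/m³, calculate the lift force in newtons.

Convert speed: v = 125 km/h ÷ 3.6 = 34.72 m/s.
Dynamic pressure q = ½ρv² = ½ × 1.25 × 34.72² = 753.5 Pa.
L = q·S·CL = 753.5 × 3.01 × 0.546 = 1240 N

L = 1240 N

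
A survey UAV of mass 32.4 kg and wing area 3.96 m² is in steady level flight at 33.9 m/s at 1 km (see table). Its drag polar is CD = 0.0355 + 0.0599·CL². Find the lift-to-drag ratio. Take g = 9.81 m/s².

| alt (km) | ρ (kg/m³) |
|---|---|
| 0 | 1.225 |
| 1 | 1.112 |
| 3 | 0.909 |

At 1 km, from the table: ρ = 1.112 kg/m³.
Level flight ⇒ L = W = m·g = 32.4 × 9.81 = 317.84 N.
q = ½ρv² = ½ × 1.112 × 33.9² = 639 Pa.
CL = 2W/(ρv²S) = 2×317.84/(1.112×33.9²×3.96) = 0.1256.
CD = 0.0355 + 0.0599 × 0.1256² = 0.03645.
L/D = CL/CD = 0.1256 / 0.03645 = 3.45

L/D = 3.45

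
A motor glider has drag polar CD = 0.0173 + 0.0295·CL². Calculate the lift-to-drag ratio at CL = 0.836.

L/D = 22

CD = 0.0173 + 0.0295 × 0.836² = 0.03792
L/D = CL/CD = 0.836 / 0.03792 = 22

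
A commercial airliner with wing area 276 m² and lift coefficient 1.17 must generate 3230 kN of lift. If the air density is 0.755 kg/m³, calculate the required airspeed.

L = ½ρv²S·CL ⇒ v = √(2L/(ρ·S·CL))
v = √(2 × 3.23×10^6 / (0.755 × 276 × 1.17)) = √26500 = 163 m/s

v = 163 m/s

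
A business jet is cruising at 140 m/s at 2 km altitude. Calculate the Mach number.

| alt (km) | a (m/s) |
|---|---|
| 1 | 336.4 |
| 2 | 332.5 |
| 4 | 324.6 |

At 2 km, from the table: a = 332.5 m/s.
M = v/a = 140 / 332.5 = 0.421

M = 0.421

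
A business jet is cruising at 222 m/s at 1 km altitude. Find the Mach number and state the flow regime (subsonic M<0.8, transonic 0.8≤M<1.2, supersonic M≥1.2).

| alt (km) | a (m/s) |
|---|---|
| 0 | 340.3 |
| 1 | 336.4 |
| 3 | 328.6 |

At 1 km, from the table: a = 336.4 m/s.
M = v/a = 222 / 336.4 = 0.66
M = 0.66 → subsonic.

M = 0.66 (subsonic)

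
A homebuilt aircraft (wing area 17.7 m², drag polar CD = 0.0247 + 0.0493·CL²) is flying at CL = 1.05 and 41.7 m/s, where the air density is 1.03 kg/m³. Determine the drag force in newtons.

D = 1250 N

CD = 0.0247 + 0.0493 × 1.05² = 0.07905
D = ½ρv²S·CD = ½ × 1.03 × 41.7² × 17.7 × 0.07905 = 1250 N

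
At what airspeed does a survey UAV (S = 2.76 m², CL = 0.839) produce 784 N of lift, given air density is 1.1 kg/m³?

L = ½ρv²S·CL ⇒ v = √(2L/(ρ·S·CL))
v = √(2 × 784 / (1.1 × 2.76 × 0.839)) = √615.6 = 24.8 m/s

v = 24.8 m/s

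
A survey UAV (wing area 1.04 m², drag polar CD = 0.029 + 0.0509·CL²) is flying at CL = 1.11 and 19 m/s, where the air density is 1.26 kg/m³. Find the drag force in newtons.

CD = 0.029 + 0.0509 × 1.11² = 0.09171
D = ½ρv²S·CD = ½ × 1.26 × 19² × 1.04 × 0.09171 = 21.7 N

D = 21.7 N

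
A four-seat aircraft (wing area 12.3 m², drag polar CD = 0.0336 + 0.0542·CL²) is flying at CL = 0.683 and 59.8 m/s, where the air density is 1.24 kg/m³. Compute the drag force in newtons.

D = 1610 N

CD = 0.0336 + 0.0542 × 0.683² = 0.05888
D = ½ρv²S·CD = ½ × 1.24 × 59.8² × 12.3 × 0.05888 = 1610 N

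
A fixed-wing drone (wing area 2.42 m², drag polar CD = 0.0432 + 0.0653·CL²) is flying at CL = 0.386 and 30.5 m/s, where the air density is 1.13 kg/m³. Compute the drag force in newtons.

CD = 0.0432 + 0.0653 × 0.386² = 0.05293
D = ½ρv²S·CD = ½ × 1.13 × 30.5² × 2.42 × 0.05293 = 67.3 N

D = 67.3 N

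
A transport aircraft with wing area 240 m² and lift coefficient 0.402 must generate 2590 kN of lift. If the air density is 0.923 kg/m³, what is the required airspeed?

L = ½ρv²S·CL ⇒ v = √(2L/(ρ·S·CL))
v = √(2 × 2.59×10^6 / (0.923 × 240 × 0.402)) = √58170 = 241 m/s

v = 241 m/s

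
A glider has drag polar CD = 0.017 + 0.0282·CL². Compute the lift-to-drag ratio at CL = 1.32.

CD = 0.017 + 0.0282 × 1.32² = 0.06614
L/D = CL/CD = 1.32 / 0.06614 = 20

L/D = 20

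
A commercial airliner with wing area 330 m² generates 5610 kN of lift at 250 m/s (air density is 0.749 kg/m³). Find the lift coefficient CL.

CL = 0.726

From L = ½ρv²S·CL, rearranging gives CL = 2L/(ρv²S).
CL = 2 × 5.61×10^6 / (0.749 × 250² × 330) = 0.726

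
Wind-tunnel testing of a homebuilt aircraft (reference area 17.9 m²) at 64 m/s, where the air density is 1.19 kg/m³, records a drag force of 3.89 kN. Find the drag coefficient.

From D = ½ρv²S·CD, rearranging gives CD = 2D/(ρv²S).
CD = 2 × 3890 / (1.19 × 64² × 17.9) = 0.0892

CD = 0.0892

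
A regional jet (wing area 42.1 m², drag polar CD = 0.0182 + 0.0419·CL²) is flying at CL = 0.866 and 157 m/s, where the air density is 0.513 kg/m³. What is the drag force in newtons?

D = 13200 N

CD = 0.0182 + 0.0419 × 0.866² = 0.04962
D = ½ρv²S·CD = ½ × 0.513 × 157² × 42.1 × 0.04962 = 13200 N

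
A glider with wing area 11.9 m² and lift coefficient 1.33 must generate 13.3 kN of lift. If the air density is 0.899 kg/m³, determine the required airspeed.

v = 43.2 m/s

L = ½ρv²S·CL ⇒ v = √(2L/(ρ·S·CL))
v = √(2 × 13300 / (0.899 × 11.9 × 1.33)) = √1869 = 43.2 m/s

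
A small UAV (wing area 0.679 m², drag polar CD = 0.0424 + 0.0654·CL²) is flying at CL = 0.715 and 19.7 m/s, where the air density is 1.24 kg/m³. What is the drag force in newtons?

D = 12.4 N

CD = 0.0424 + 0.0654 × 0.715² = 0.07583
D = ½ρv²S·CD = ½ × 1.24 × 19.7² × 0.679 × 0.07583 = 12.4 N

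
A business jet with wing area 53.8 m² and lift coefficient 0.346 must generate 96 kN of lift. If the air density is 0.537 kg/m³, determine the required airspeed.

v = 139 m/s

L = ½ρv²S·CL ⇒ v = √(2L/(ρ·S·CL))
v = √(2 × 96000 / (0.537 × 53.8 × 0.346)) = √19210 = 139 m/s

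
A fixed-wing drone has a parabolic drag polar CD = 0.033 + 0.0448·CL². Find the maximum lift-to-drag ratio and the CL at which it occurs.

For CD = CD0 + K·CL², (L/D)max occurs at CL* = √(CD0/K) and equals 1/(2√(K·CD0)).
(L/D)max = 1/(2√(0.0448 × 0.033)) = 1/(2 × 0.03845) = 13
CL* = √(0.033/0.0448) = 0.858

(L/D)max = 13, at CL = 0.858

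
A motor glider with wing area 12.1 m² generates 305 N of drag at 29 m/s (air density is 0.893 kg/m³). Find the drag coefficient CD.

CD = 0.0671

From D = ½ρv²S·CD, rearranging gives CD = 2D/(ρv²S).
CD = 2 × 305 / (0.893 × 29² × 12.1) = 0.0671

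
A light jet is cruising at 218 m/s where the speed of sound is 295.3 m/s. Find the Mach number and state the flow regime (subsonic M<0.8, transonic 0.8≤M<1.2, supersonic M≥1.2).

M = v/a = 218 / 295.3 = 0.738
M = 0.738 → subsonic.

M = 0.738 (subsonic)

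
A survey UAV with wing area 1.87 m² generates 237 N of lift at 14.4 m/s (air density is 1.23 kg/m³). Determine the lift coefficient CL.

CL = 0.994

From L = ½ρv²S·CL, rearranging gives CL = 2L/(ρv²S).
CL = 2 × 237 / (1.23 × 14.4² × 1.87) = 0.994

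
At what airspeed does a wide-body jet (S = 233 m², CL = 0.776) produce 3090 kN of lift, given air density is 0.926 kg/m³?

L = ½ρv²S·CL ⇒ v = √(2L/(ρ·S·CL))
v = √(2 × 3.09×10^6 / (0.926 × 233 × 0.776)) = √36910 = 192 m/s

v = 192 m/s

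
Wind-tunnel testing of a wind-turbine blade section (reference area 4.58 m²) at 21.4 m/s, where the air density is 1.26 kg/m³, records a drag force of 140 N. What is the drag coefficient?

From D = ½ρv²S·CD, rearranging gives CD = 2D/(ρv²S).
CD = 2 × 140 / (1.26 × 21.4² × 4.58) = 0.106

CD = 0.106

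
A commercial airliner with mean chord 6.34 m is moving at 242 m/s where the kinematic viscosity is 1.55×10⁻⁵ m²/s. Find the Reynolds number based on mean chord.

Re = 9.9×10^7

Re = v·c/ν = 242 × 6.34 / (1.55×10⁻⁵) = 9.9×10^7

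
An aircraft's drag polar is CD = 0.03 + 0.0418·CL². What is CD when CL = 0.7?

CD = 0.03 + 0.0418 × 0.7² = 0.03 + 0.02048 = 0.0505

CD = 0.0505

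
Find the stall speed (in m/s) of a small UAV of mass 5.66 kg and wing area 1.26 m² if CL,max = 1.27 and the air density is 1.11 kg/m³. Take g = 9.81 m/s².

V_stall = 7.91 m/s

Weight W = mg = 5.66 × 9.81 = 55.52 N.
From L = ½ρV²S·CL,max = W: V_stall = √(2W/(ρSCL,max)) = √(2·55.52/(1.11·1.26·1.27))
V_stall = √62.52 = 7.91 m/s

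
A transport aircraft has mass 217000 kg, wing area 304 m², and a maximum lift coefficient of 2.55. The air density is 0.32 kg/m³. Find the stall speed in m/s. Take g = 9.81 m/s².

V_stall = 131 m/s

At stall, lift equals weight: L = W = m·g = 217000 × 9.81 = 2.129×10^6 N.
From L = ½ρV²S·CL,max = W: V_stall = √(2W/(ρSCL,max)) = √(2·2.129×10^6/(0.32·304·2.55))
V_stall = √17160 = 131 m/s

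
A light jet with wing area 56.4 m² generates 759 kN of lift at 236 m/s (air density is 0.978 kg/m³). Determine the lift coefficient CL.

From L = ½ρv²S·CL, rearranging gives CL = 2L/(ρv²S).
CL = 2 × 7.59×10^5 / (0.978 × 236² × 56.4) = 0.494

CL = 0.494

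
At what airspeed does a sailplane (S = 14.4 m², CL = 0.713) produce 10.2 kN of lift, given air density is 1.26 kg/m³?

L = ½ρv²S·CL ⇒ v = √(2L/(ρ·S·CL))
v = √(2 × 10200 / (1.26 × 14.4 × 0.713)) = √1577 = 39.7 m/s

v = 39.7 m/s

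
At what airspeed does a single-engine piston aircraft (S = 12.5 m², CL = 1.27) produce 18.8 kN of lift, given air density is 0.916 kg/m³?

v = 50.8 m/s

L = ½ρv²S·CL ⇒ v = √(2L/(ρ·S·CL))
v = √(2 × 18800 / (0.916 × 12.5 × 1.27)) = √2586 = 50.8 m/s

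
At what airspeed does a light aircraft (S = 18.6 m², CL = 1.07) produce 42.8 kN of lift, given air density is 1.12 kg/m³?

v = 62 m/s

L = ½ρv²S·CL ⇒ v = √(2L/(ρ·S·CL))
v = √(2 × 42800 / (1.12 × 18.6 × 1.07)) = √3840 = 62 m/s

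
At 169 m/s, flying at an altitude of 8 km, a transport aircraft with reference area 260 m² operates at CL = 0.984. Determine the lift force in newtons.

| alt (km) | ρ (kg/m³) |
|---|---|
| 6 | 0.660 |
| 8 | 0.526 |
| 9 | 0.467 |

At 8 km, from the table: ρ = 0.526 kg/m³.
L = ½ρv²S·CL = ½ × 0.526 × 169² × 260 × 0.984 = 1.92×10^6 N ≈ 1920 kN

L = 1.92×10^6 N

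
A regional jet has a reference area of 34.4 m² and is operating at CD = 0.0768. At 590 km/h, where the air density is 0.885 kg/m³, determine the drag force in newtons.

D = 31400 N

Convert speed: v = 590 km/h ÷ 3.6 = 163.9 m/s.
Dynamic pressure q = ½ρv² = ½ × 0.885 × 163.9² = 11890 Pa.
D = q·S·CD = 11890 × 34.4 × 0.0768 = 31400 N ≈ 31.4 kN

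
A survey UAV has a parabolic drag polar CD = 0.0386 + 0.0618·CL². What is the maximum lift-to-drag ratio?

(L/D)max = 10.2

For CD = CD0 + K·CL², (L/D)max occurs at CL* = √(CD0/K) and equals 1/(2√(K·CD0)).
(L/D)max = 1/(2√(0.0618 × 0.0386)) = 1/(2 × 0.04884) = 10.2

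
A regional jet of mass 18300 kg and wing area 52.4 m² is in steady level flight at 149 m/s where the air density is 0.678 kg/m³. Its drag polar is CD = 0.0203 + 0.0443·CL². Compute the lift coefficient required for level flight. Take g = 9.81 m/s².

CL = 0.455

In steady level flight, lift balances weight: W = mg = 18300 × 9.81 = 1.7952×10^5 N.
q = ½ρv² = ½ × 0.678 × 149² = 7526 Pa.
CL = 2W/(ρv²S) = 2×1.7952×10^5/(0.678×149²×52.4) = 0.4552.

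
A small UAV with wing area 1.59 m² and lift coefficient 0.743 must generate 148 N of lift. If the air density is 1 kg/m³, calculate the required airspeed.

v = 15.8 m/s

L = ½ρv²S·CL ⇒ v = √(2L/(ρ·S·CL))
v = √(2 × 148 / (1 × 1.59 × 0.743)) = √250.6 = 15.8 m/s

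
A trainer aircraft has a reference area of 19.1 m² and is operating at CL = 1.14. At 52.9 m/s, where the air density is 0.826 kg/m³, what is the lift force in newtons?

L = ½ρv²S·CL = ½ × 0.826 × 52.9² × 19.1 × 1.14 = 25200 N ≈ 25.2 kN

L = 25200 N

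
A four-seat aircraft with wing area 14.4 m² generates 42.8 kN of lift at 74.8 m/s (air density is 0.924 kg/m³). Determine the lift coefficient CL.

From L = ½ρv²S·CL, rearranging gives CL = 2L/(ρv²S).
CL = 2 × 42800 / (0.924 × 74.8² × 14.4) = 1.15

CL = 1.15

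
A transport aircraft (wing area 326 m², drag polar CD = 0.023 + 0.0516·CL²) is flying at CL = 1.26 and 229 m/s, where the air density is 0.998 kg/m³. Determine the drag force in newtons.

D = 8.95×10^5 N

CD = 0.023 + 0.0516 × 1.26² = 0.1049
D = ½ρv²S·CD = ½ × 0.998 × 229² × 326 × 0.1049 = 8.95×10^5 N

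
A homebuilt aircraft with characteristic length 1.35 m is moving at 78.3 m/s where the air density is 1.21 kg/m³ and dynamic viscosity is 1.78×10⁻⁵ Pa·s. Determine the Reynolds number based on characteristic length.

Re = 7.19×10^6

Re = ρ·v·c/μ = 1.21 × 78.3 × 1.35 / (1.78×10⁻⁵) = 7.19×10^6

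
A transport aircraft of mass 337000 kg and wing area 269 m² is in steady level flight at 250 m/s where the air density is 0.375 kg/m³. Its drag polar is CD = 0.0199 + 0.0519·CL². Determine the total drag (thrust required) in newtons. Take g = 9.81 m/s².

D = 2.43×10^5 N

Level flight ⇒ L = W = m·g = 337000 × 9.81 = 3.306×10^6 N.
q = ½ρv² = ½ × 0.375 × 250² = 11720 Pa.
Required CL = L/(qS) = 3.306×10^6/(11720·269) = 1.049.
CD = 0.0199 + 0.0519 × 1.049² = 0.07698.
D = q·S·CD = 11720 × 269 × 0.07698 = 2.427×10^5 N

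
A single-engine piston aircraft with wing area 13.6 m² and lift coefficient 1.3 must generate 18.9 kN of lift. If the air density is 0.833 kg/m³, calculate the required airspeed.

v = 50.7 m/s

L = ½ρv²S·CL ⇒ v = √(2L/(ρ·S·CL))
v = √(2 × 18900 / (0.833 × 13.6 × 1.3)) = √2567 = 50.7 m/s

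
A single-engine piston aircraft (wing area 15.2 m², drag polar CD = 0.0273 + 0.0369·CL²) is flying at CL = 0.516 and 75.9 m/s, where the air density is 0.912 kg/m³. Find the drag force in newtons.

CD = 0.0273 + 0.0369 × 0.516² = 0.03712
D = ½ρv²S·CD = ½ × 0.912 × 75.9² × 15.2 × 0.03712 = 1480 N

D = 1480 N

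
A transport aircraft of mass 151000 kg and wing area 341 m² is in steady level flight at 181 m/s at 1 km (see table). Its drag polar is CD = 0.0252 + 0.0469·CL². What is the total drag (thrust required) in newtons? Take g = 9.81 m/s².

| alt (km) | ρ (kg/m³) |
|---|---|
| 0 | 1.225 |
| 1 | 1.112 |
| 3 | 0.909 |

At 1 km, from the table: ρ = 1.112 kg/m³.
Level flight ⇒ L = W = m·g = 151000 × 9.81 = 1.4813×10^6 N.
q = ½ρv² = ½ × 1.112 × 181² = 18220 Pa.
CL = W/(q·S) = 1.4813×10^6 / (18220 × 341) = 0.2385.
CD = 0.0252 + 0.0469 × 0.2385² = 0.02787.
D = q·S·CD = 18220 × 341 × 0.02787 = 1.731×10^5 N

D = 1.73×10^5 N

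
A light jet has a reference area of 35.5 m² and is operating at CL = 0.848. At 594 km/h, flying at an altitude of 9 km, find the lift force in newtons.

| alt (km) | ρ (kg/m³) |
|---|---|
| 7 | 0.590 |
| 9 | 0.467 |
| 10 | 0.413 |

At 9 km, from the table: ρ = 0.467 kg/m³.
Convert speed: v = 594 km/h ÷ 3.6 = 165 m/s.
L = ½ρv²S·CL = ½ × 0.467 × 165² × 35.5 × 0.848 = 1.91×10^5 N ≈ 191 kN

L = 1.91×10^5 N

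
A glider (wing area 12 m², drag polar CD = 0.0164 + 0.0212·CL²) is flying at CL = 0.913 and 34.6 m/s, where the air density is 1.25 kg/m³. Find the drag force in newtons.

CD = 0.0164 + 0.0212 × 0.913² = 0.03407
D = ½ρv²S·CD = ½ × 1.25 × 34.6² × 12 × 0.03407 = 306 N

D = 306 N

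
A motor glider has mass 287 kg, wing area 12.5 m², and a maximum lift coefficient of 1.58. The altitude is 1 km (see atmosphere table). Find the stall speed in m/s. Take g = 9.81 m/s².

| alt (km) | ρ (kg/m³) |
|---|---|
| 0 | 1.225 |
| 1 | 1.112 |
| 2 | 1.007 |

At 1 km, from the table: ρ = 1.112 kg/m³.
Weight W = mg = 287 × 9.81 = 2815 N.
From L = ½ρV²S·CL,max = W: V_stall = √(2W/(ρSCL,max)) = √(2·2815/(1.112·12.5·1.58))
V_stall = √256.4 = 16 m/s

V_stall = 16 m/s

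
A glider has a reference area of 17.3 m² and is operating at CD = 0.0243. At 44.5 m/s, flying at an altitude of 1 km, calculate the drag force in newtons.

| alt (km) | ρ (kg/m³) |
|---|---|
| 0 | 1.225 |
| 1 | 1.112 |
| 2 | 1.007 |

D = 463 N

At 1 km, from the table: ρ = 1.112 kg/m³.
Dynamic pressure q = ½ρv² = ½ × 1.112 × 44.5² = 1101 Pa.
D = q·S·CD = 1101 × 17.3 × 0.0243 = 463 N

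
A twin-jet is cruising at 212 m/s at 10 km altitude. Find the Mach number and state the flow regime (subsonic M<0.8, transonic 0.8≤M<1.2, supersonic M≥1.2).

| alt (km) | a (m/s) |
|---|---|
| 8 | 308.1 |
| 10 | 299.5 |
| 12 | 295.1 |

At 10 km, from the table: a = 299.5 m/s.
M = v/a = 212 / 299.5 = 0.708
M = 0.708 → subsonic.

M = 0.708 (subsonic)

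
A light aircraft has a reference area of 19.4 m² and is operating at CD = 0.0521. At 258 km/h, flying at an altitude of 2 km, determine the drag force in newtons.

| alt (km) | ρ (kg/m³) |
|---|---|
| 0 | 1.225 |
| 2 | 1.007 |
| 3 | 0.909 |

D = 2610 N

At 2 km, from the table: ρ = 1.007 kg/m³.
Convert speed: v = 258 km/h ÷ 3.6 = 71.67 m/s.
D = ½ρv²S·CD = ½ × 1.007 × 71.67² × 19.4 × 0.0521 = 2610 N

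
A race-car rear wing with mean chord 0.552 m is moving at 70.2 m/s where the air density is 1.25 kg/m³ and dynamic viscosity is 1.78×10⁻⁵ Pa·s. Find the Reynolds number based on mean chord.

Re = 2.72×10^6

Re = ρ·v·c/μ = 1.25 × 70.2 × 0.552 / (1.78×10⁻⁵) = 2.72×10^6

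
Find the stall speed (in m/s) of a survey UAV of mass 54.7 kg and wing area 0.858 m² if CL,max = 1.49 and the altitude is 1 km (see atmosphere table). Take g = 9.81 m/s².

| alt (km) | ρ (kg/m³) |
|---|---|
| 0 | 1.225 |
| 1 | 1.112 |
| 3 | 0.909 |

At 1 km, from the table: ρ = 1.112 kg/m³.
Stall occurs when L = W at CL,max. W = mg = 54.7 × 9.81 = 536.6 N.
From L = ½ρV²S·CL,max = W: V_stall = √(2W/(ρSCL,max)) = √(2·536.6/(1.112·0.858·1.49))
V_stall = √754.9 = 27.5 m/s

V_stall = 27.5 m/s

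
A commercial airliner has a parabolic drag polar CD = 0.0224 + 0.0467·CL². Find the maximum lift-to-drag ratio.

For CD = CD0 + K·CL², (L/D)max occurs at CL* = √(CD0/K) and equals 1/(2√(K·CD0)).
(L/D)max = 1/(2√(0.0467 × 0.0224)) = 1/(2 × 0.03234) = 15.5

(L/D)max = 15.5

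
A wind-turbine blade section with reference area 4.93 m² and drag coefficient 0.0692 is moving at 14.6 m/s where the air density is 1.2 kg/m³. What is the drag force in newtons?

D = ½ρv²S·CD = ½ × 1.2 × 14.6² × 4.93 × 0.0692 = 43.6 N

D = 43.6 N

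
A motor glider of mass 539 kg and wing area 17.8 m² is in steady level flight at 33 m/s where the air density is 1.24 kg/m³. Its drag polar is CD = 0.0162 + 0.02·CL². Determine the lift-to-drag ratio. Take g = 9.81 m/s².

In steady level flight, lift balances weight: W = mg = 539 × 9.81 = 5287.6 N.
Dynamic pressure q = 0.5 × 1.24 × 33² = 675.2 Pa.
CL = 2W/(ρv²S) = 2×5287.6/(1.24×33²×17.8) = 0.44.
CD = 0.0162 + 0.02 × 0.44² = 0.02007.
L/D = CL/CD = 0.44 / 0.02007 = 21.9

L/D = 21.9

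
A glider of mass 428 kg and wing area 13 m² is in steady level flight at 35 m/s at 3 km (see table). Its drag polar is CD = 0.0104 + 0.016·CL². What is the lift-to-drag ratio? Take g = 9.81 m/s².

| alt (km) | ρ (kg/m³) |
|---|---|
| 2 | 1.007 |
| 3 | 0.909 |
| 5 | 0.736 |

At 3 km, from the table: ρ = 0.909 kg/m³.
In steady level flight, lift balances weight: W = mg = 428 × 9.81 = 4198.7 N.
Dynamic pressure q = 0.5 × 0.909 × 35² = 556.8 Pa.
CL = W/(q·S) = 4198.7 / (556.8 × 13) = 0.5801.
CD = 0.0104 + 0.016 × 0.5801² = 0.01578.
L/D = CL/CD = 0.5801 / 0.01578 = 36.8

L/D = 36.8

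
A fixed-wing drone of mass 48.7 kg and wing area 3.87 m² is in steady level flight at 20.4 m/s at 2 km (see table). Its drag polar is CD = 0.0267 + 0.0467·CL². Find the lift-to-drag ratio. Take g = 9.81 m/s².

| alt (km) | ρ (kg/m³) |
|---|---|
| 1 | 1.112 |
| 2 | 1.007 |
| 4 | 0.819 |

At 2 km, from the table: ρ = 1.007 kg/m³.
In steady level flight, lift balances weight: W = mg = 48.7 × 9.81 = 477.75 N.
Dynamic pressure q = 0.5 × 1.007 × 20.4² = 209.5 Pa.
CL = W/(q·S) = 477.75 / (209.5 × 3.87) = 0.5892.
CD = 0.0267 + 0.0467 × 0.5892² = 0.04291.
L/D = CL/CD = 0.5892 / 0.04291 = 13.7

L/D = 13.7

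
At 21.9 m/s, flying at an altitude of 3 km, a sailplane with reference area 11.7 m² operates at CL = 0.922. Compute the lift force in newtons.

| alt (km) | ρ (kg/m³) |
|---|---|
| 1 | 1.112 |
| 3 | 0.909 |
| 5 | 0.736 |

L = 2350 N

At 3 km, from the table: ρ = 0.909 kg/m³.
L = ½ρv²S·CL = ½ × 0.909 × 21.9² × 11.7 × 0.922 = 2350 N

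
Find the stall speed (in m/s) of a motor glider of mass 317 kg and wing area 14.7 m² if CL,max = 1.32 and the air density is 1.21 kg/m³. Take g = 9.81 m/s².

V_stall = 16.3 m/s

At stall, lift equals weight: L = W = m·g = 317 × 9.81 = 3110 N.
From L = ½ρV²S·CL,max = W: V_stall = √(2W/(ρSCL,max)) = √(2·3110/(1.21·14.7·1.32))
V_stall = √264.9 = 16.3 m/s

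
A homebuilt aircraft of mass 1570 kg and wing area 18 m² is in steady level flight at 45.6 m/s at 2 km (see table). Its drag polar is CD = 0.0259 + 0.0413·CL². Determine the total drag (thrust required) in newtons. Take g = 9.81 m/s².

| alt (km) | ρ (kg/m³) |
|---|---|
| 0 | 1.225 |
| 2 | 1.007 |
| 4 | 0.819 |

At 2 km, from the table: ρ = 1.007 kg/m³.
In steady level flight, lift balances weight: W = mg = 1570 × 9.81 = 15402 N.
Dynamic pressure q = 0.5 × 1.007 × 45.6² = 1047 Pa.
CL = W/(q·S) = 15402 / (1047 × 18) = 0.8173.
CD = 0.0259 + 0.0413 × 0.8173² = 0.05349.
D = q·S·CD = 1047 × 18 × 0.05349 = 1008 N

D = 1010 N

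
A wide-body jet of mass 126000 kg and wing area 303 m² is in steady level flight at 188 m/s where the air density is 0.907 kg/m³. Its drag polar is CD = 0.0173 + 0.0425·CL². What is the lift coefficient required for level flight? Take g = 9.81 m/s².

CL = 0.255

In steady level flight, lift balances weight: W = mg = 126000 × 9.81 = 1.2361×10^6 N.
Dynamic pressure q = 0.5 × 0.907 × 188² = 16030 Pa.
CL = W/(q·S) = 1.2361×10^6 / (16030 × 303) = 0.2545.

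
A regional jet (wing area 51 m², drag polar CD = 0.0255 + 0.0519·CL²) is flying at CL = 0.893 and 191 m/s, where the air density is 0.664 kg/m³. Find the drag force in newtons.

CD = 0.0255 + 0.0519 × 0.893² = 0.06689
D = ½ρv²S·CD = ½ × 0.664 × 191² × 51 × 0.06689 = 41300 N

D = 41300 N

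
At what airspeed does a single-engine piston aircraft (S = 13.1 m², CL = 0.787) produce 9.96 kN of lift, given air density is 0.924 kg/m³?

L = ½ρv²S·CL ⇒ v = √(2L/(ρ·S·CL))
v = √(2 × 9960 / (0.924 × 13.1 × 0.787)) = √2091 = 45.7 m/s

v = 45.7 m/s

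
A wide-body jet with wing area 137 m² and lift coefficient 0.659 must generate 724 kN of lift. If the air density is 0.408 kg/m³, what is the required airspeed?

L = ½ρv²S·CL ⇒ v = √(2L/(ρ·S·CL))
v = √(2 × 7.24×10^5 / (0.408 × 137 × 0.659)) = √39310 = 198 m/s

v = 198 m/s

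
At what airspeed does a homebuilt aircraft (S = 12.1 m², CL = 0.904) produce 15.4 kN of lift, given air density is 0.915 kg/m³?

L = ½ρv²S·CL ⇒ v = √(2L/(ρ·S·CL))
v = √(2 × 15400 / (0.915 × 12.1 × 0.904)) = √3077 = 55.5 m/s

v = 55.5 m/s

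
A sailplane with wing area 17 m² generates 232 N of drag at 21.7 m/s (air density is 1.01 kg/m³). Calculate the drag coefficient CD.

From D = ½ρv²S·CD, rearranging gives CD = 2D/(ρv²S).
CD = 2 × 232 / (1.01 × 21.7² × 17) = 0.0574

CD = 0.0574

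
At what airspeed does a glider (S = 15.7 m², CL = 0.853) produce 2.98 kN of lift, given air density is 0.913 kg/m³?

v = 22.1 m/s

L = ½ρv²S·CL ⇒ v = √(2L/(ρ·S·CL))
v = √(2 × 2980 / (0.913 × 15.7 × 0.853)) = √487.4 = 22.1 m/s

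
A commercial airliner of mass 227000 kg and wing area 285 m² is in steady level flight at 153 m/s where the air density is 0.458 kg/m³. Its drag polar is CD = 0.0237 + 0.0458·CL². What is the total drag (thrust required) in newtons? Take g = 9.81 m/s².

In steady level flight, lift balances weight: W = mg = 227000 × 9.81 = 2.2269×10^6 N.
q = ½ρv² = ½ × 0.458 × 153² = 5361 Pa.
CL = 2W/(ρv²S) = 2×2.2269×10^6/(0.458×153²×285) = 1.458.
CD = 0.0237 + 0.0458 × 1.458² = 0.121.
D = q·S·CD = 5361 × 285 × 0.121 = 1.849×10^5 N

D = 1.85×10^5 N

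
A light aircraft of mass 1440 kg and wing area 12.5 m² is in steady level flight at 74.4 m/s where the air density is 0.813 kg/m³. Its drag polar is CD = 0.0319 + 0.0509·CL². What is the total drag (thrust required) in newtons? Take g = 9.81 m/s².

D = 1260 N

Level flight ⇒ L = W = m·g = 1440 × 9.81 = 14126 N.
q = ½ρv² = ½ × 0.813 × 74.4² = 2250 Pa.
CL = 2W/(ρv²S) = 2×14126/(0.813×74.4²×12.5) = 0.5022.
CD = 0.0319 + 0.0509 × 0.5022² = 0.04474.
D = q·S·CD = 2250 × 12.5 × 0.04474 = 1258 N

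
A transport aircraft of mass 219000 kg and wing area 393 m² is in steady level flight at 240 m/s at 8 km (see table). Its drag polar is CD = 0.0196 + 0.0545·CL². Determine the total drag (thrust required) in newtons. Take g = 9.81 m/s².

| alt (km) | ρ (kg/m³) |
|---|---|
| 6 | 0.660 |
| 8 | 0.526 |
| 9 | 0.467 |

At 8 km, from the table: ρ = 0.526 kg/m³.
Weight W = mg = 219000 × 9.81 = 2.1484×10^6 N; in level flight L = W.
Dynamic pressure q = 0.5 × 0.526 × 240² = 15150 Pa.
CL = 2W/(ρv²S) = 2×2.1484×10^6/(0.526×240²×393) = 0.3609.
CD = 0.0196 + 0.0545 × 0.3609² = 0.0267.
D = q·S·CD = 15150 × 393 × 0.0267 = 1.589×10^5 N

D = 1.59×10^5 N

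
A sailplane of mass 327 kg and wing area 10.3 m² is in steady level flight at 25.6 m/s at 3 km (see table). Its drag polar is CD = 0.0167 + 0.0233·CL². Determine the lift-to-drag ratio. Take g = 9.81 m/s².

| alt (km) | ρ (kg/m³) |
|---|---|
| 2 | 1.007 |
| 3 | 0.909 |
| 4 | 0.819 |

L/D = 24.8

At 3 km, from the table: ρ = 0.909 kg/m³.
Level flight ⇒ L = W = m·g = 327 × 9.81 = 3207.9 N.
Dynamic pressure q = 0.5 × 0.909 × 25.6² = 297.9 Pa.
CL = 2W/(ρv²S) = 2×3207.9/(0.909×25.6²×10.3) = 1.046.
CD = 0.0167 + 0.0233 × 1.046² = 0.04217.
L/D = CL/CD = 1.046 / 0.04217 = 24.8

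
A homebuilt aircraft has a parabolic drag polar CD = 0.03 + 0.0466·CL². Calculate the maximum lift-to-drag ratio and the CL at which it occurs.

(L/D)max = 13.4, at CL = 0.802

For CD = CD0 + K·CL², (L/D)max occurs at CL* = √(CD0/K) and equals 1/(2√(K·CD0)).
(L/D)max = 1/(2√(0.0466 × 0.03)) = 1/(2 × 0.03739) = 13.4
CL* = √(0.03/0.0466) = 0.802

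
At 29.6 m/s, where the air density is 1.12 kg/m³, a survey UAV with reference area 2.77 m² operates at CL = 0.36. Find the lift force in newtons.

Dynamic pressure q = ½ρv² = ½ × 1.12 × 29.6² = 490.6 Pa.
L = q·S·CL = 490.6 × 2.77 × 0.36 = 489 N

L = 489 N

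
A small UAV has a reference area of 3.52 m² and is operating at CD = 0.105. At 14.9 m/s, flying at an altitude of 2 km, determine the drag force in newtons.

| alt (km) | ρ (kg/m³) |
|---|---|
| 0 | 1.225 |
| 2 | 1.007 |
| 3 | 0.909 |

At 2 km, from the table: ρ = 1.007 kg/m³.
Dynamic pressure q = ½ρv² = ½ × 1.007 × 14.9² = 111.8 Pa.
D = q·S·CD = 111.8 × 3.52 × 0.105 = 41.3 N

D = 41.3 N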